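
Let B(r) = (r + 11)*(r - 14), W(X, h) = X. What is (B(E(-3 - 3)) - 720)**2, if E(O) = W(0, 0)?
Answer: 763876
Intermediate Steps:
E(O) = 0
B(r) = (-14 + r)*(11 + r) (B(r) = (11 + r)*(-14 + r) = (-14 + r)*(11 + r))
(B(E(-3 - 3)) - 720)**2 = ((-154 + 0**2 - 3*0) - 720)**2 = ((-154 + 0 + 0) - 720)**2 = (-154 - 720)**2 = (-874)**2 = 763876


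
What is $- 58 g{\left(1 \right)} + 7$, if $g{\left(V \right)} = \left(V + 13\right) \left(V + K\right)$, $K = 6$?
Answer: $-5677$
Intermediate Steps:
$g{\left(V \right)} = \left(6 + V\right) \left(13 + V\right)$ ($g{\left(V \right)} = \left(V + 13\right) \left(V + 6\right) = \left(13 + V\right) \left(6 + V\right) = \left(6 + V\right) \left(13 + V\right)$)
$- 58 g{\left(1 \right)} + 7 = - 58 \left(78 + 1^{2} + 19 \cdot 1\right) + 7 = - 58 \left(78 + 1 + 19\right) + 7 = \left(-58\right) 98 + 7 = -5684 + 7 = -5677$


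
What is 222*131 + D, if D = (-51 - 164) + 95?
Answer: 28962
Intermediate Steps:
D = -120 (D = -215 + 95 = -120)
222*131 + D = 222*131 - 120 = 29082 - 120 = 28962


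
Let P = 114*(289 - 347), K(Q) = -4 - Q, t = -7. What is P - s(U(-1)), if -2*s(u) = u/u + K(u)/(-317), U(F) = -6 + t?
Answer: -2095850/317 ≈ -6611.5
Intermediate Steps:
U(F) = -13 (U(F) = -6 - 7 = -13)
s(u) = -321/634 - u/634 (s(u) = -(u/u + (-4 - u)/(-317))/2 = -(1 + (-4 - u)*(-1/317))/2 = -(1 + (4/317 + u/317))/2 = -(321/317 + u/317)/2 = -321/634 - u/634)
P = -6612 (P = 114*(-58) = -6612)
P - s(U(-1)) = -6612 - (-321/634 - 1/634*(-13)) = -6612 - (-321/634 + 13/634) = -6612 - 1*(-154/317) = -6612 + 154/317 = -2095850/317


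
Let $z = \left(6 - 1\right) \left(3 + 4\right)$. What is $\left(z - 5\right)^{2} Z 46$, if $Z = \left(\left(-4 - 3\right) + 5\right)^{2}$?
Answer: $165600$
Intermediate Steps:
$Z = 4$ ($Z = \left(\left(-4 - 3\right) + 5\right)^{2} = \left(-7 + 5\right)^{2} = \left(-2\right)^{2} = 4$)
$z = 35$ ($z = 5 \cdot 7 = 35$)
$\left(z - 5\right)^{2} Z 46 = \left(35 - 5\right)^{2} \cdot 4 \cdot 46 = 30^{2} \cdot 4 \cdot 46 = 900 \cdot 4 \cdot 46 = 3600 \cdot 46 = 165600$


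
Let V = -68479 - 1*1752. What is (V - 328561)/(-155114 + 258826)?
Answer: -49849/12964 ≈ -3.8452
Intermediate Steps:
V = -70231 (V = -68479 - 1752 = -70231)
(V - 328561)/(-155114 + 258826) = (-70231 - 328561)/(-155114 + 258826) = -398792/103712 = -398792*1/103712 = -49849/12964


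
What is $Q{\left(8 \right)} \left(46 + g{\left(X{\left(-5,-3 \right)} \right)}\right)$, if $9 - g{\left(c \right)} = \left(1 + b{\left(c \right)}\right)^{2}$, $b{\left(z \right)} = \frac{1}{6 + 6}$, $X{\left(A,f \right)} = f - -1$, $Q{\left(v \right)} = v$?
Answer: $\frac{7751}{18} \approx 430.61$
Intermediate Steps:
$X{\left(A,f \right)} = 1 + f$ ($X{\left(A,f \right)} = f + 1 = 1 + f$)
$b{\left(z \right)} = \frac{1}{12}$
$g{\left(c \right)} = \frac{1127}{144}$ ($g{\left(c \right)} = 9 - \left(1 + \frac{1}{12}\right)^{2} = 9 - \left(\frac{13}{12}\right)^{2} = 9 - \frac{169}{144} = \frac{1127}{144}$)
$Q{\left(8 \right)} \left(46 + g{\left(X{\left(-5,-3 \right)} \right)}\right) = 8 \left(46 + \frac{1127}{144}\right) = 8 \cdot \frac{7751}{144} = \frac{7751}{18}$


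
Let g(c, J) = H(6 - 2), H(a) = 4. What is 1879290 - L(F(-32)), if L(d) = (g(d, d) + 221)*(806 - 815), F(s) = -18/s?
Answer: 1881315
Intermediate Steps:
g(c, J) = 4
L(d) = -2025 (L(d) = (4 + 221)*(806 - 815) = 225*(-9) = -2025)
1879290 - L(F(-32)) = 1879290 - 1*(-2025) = 1879290 + 2025 = 1881315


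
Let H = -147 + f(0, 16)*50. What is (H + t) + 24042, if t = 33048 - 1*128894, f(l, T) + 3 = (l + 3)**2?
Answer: -71651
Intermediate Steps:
f(l, T) = -3 + (3 + l)**2 (f(l, T) = -3 + (l + 3)**2 = -3 + (3 + l)**2)
H = 153 (H = -147 + (-3 + (3 + 0)**2)*50 = -147 + (-3 + 3**2)*50 = -147 + (-3 + 9)*50 = -147 + 6*50 = -147 + 300 = 153)
t = -95846 (t = 33048 - 128894 = -95846)
(H + t) + 24042 = (153 - 95846) + 24042 = -95693 + 24042 = -71651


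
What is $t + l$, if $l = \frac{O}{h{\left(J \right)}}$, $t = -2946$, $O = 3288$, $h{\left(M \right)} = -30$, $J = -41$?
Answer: $- \frac{15278}{5} \approx -3055.6$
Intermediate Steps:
$l = - \frac{548}{5}$ ($l = \frac{3288}{-30} = 3288 \left(- \frac{1}{30}\right) = - \frac{548}{5} \approx -109.6$)
$t + l = -2946 - \frac{548}{5} = - \frac{15278}{5}$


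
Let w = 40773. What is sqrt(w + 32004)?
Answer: sqrt(72777) ≈ 269.77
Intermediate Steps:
sqrt(w + 32004) = sqrt(40773 + 32004) = sqrt(72777)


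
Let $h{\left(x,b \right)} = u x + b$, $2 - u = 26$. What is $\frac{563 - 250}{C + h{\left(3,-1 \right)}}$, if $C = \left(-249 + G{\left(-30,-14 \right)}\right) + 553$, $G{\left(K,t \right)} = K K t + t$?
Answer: $- \frac{313}{12383} \approx -0.025277$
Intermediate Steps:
$G{\left(K,t \right)} = t + t K^{2}$ ($G{\left(K,t \right)} = K^{2} t + t = t K^{2} + t = t + t K^{2}$)
$u = -24$ ($u = 2 - 26 = -24$)
$h{\left(x,b \right)} = b - 24 x$ ($h{\left(x,b \right)} = - 24 x + b = b - 24 x$)
$C = -12310$ ($C = \left(-249 - 14 \left(1 + \left(-30\right)^{2}\right)\right) + 553 = \left(-249 - 14 \left(1 + 900\right)\right) + 553 = \left(-249 - 12614\right) + 553 = -12863 + 553 = -12310$)
$\frac{563 - 250}{C + h{\left(3,-1 \right)}} = \frac{563 - 250}{-12310 - 73} = \frac{313}{-12310 - 73} = \frac{313}{-12383} = 313 \left(- \frac{1}{12383}\right) = - \frac{313}{12383}$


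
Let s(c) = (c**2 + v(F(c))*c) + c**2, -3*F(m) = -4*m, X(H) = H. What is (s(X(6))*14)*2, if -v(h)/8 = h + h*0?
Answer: -8736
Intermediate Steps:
F(m) = 4*m/3 (F(m) = -(-4)*m/3 = 4*m/3)
v(h) = -8*h (v(h) = -8*(h + h*0) = -8*(h + 0) = -8*h)
s(c) = -26*c**2/3 (s(c) = (c**2 + (-32*c/3)*c) + c**2 = (c**2 - 32*c**2/3) + c**2 = -29*c**2/3 + c**2 = -26*c**2/3)
(s(X(6))*14)*2 = (-26/3*6**2*14)*2 = (-26/3*36*14)*2 = -312*14*2 = -4368*2 = -8736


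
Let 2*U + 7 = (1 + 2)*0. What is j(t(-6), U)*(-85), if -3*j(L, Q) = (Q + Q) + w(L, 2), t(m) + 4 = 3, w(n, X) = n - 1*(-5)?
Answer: -85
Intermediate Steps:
U = -7/2 (U = -7/2 + ((1 + 2)*0)/2 = -7/2 + (3*0)/2 = -7/2 + (1/2)*0 = -7/2 + 0 = -7/2 ≈ -3.5000)
w(n, X) = 5 + n (w(n, X) = n + 5 = 5 + n)
t(m) = -1 (t(m) = -4 + 3 = -1)
j(L, Q) = -5/3 - 2*Q/3 - L/3 (j(L, Q) = -((Q + Q) + (5 + L))/3 = -(2*Q + (5 + L))/3 = -(5 + L + 2*Q)/3 = -5/3 - 2*Q/3 - L/3)
j(t(-6), U)*(-85) = (-5/3 - 2/3*(-7/2) - 1/3*(-1))*(-85) = (-5/3 + 7/3 + 1/3)*(-85) = 1*(-85) = -85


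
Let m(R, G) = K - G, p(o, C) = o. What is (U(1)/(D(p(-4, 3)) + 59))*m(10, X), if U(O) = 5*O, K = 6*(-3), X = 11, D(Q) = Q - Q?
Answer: -145/59 ≈ -2.4576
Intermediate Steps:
D(Q) = 0
K = -18
m(R, G) = -18 - G
(U(1)/(D(p(-4, 3)) + 59))*m(10, X) = ((5*1)/(0 + 59))*(-18 - 1*11) = (5/59)*(-18 - 11) = (5*(1/59))*(-29) = (5/59)*(-29) = -145/59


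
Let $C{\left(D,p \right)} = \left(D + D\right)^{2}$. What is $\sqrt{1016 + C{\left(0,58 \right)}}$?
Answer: $2 \sqrt{254} \approx 31.875$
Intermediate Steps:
$C{\left(D,p \right)} = 4 D^{2}$ ($C{\left(D,p \right)} = \left(2 D\right)^{2} = 4 D^{2}$)
$\sqrt{1016 + C{\left(0,58 \right)}} = \sqrt{1016 + 4 \cdot 0^{2}} = \sqrt{1016 + 4 \cdot 0} = \sqrt{1016 + 0} = \sqrt{1016} = 2 \sqrt{254}$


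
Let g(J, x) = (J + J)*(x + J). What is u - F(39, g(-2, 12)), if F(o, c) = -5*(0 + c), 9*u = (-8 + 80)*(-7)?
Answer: -256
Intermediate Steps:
g(J, x) = 2*J*(J + x) (g(J, x) = (2*J)*(J + x) = 2*J*(J + x))
u = -56 (u = ((-8 + 80)*(-7))/9 = (72*(-7))/9 = (⅑)*(-504) = -56)
F(o, c) = -5*c
u - F(39, g(-2, 12)) = -56 - (-5)*2*(-2)*(-2 + 12) = -56 - (-5)*2*(-2)*10 = -56 - (-5)*(-40) = -56 - 1*200 = -56 - 200 = -256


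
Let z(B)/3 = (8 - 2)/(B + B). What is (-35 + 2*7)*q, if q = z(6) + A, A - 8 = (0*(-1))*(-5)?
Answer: -399/2 ≈ -199.50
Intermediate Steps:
z(B) = 9/B (z(B) = 3*((8 - 2)/(B + B)) = 3*(6/((2*B))) = 3*(6*(1/(2*B))) = 3*(3/B) = 9/B)
A = 8 (A = 8 + (0*(-1))*(-5) = 8 + 0*(-5) = 8 + 0 = 8)
q = 19/2 (q = 9/6 + 8 = 9*(1/6) + 8 = 3/2 + 8 = 19/2 ≈ 9.5000)
(-35 + 2*7)*q = (-35 + 2*7)*(19/2) = (-35 + 14)*(19/2) = -21*19/2 = -399/2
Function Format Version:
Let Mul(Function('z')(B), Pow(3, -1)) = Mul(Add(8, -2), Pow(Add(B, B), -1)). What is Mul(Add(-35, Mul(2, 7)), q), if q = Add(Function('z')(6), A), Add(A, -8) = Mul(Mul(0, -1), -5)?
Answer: Rational(-399, 2) ≈ -199.50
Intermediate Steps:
Function('z')(B) = Mul(9, Pow(B, -1)) (Function('z')(B) = Mul(3, Mul(Add(8, -2), Pow(Add(B, B), -1))) = Mul(3, Mul(6, Pow(Mul(2, B), -1))) = Mul(3, Mul(6, Mul(Rational(1, 2), Pow(B, -1)))) = Mul(3, Mul(3, Pow(B, -1))) = Mul(9, Pow(B, -1)))
A = 8 (A = Add(8, Mul(Mul(0, -1), -5)) = Add(8, Mul(0, -5)) = Add(8, 0) = 8)
q = Rational(19, 2) (q = Add(Mul(9, Pow(6, -1)), 8) = Add(Mul(9, Rational(1, 6)), 8) = Add(Rational(3, 2), 8) = Rational(19, 2) ≈ 9.5000)
Mul(Add(-35, Mul(2, 7)), q) = Mul(Add(-35, Mul(2, 7)), Rational(19, 2)) = Mul(Add(-35, 14), Rational(19, 2)) = Mul(-21, Rational(19, 2)) = Rational(-399, 2)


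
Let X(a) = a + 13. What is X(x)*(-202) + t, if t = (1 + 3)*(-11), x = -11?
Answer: -448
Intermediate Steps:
X(a) = 13 + a
t = -44 (t = 4*(-11) = -44)
X(x)*(-202) + t = (13 - 11)*(-202) - 44 = 2*(-202) - 44 = -404 - 44 = -448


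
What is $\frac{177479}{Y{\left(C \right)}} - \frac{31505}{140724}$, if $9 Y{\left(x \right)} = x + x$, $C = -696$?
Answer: $- \frac{18735320677}{16323984} \approx -1147.7$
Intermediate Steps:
$Y{\left(x \right)} = \frac{2 x}{9}$ ($Y{\left(x \right)} = \frac{x + x}{9} = \frac{2 x}{9}$)
$\frac{177479}{Y{\left(C \right)}} - \frac{31505}{140724} = \frac{177479}{\frac{2}{9} \left(-696\right)} - \frac{31505}{140724} = \frac{177479}{- \frac{464}{3}} - \frac{31505}{140724} = 177479 \left(- \frac{3}{464}\right) - \frac{31505}{140724} = - \frac{532437}{464} - \frac{31505}{140724} = - \frac{18735320677}{16323984}$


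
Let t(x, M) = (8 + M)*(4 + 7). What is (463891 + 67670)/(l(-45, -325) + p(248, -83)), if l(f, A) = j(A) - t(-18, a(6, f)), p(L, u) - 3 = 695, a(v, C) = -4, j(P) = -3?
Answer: 177187/217 ≈ 816.53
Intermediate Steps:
t(x, M) = 88 + 11*M (t(x, M) = (8 + M)*11 = 88 + 11*M)
p(L, u) = 698 (p(L, u) = 3 + 695 = 698)
l(f, A) = -47 (l(f, A) = -3 - (88 + 11*(-4)) = -3 - (88 - 44) = -3 - 1*44 = -3 - 44 = -47)
(463891 + 67670)/(l(-45, -325) + p(248, -83)) = (463891 + 67670)/(-47 + 698) = 531561/651 = 531561*(1/651) = 177187/217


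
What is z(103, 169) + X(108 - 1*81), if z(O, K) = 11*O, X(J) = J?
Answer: 1160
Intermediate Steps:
z(103, 169) + X(108 - 1*81) = 11*103 + (108 - 1*81) = 1133 + (108 - 81) = 1133 + 27 = 1160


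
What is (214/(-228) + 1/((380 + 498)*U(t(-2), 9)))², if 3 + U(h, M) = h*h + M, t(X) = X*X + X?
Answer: 220592726929/250460211600 ≈ 0.88075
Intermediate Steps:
t(X) = X + X² (t(X) = X² + X = X + X²)
U(h, M) = -3 + M + h² (U(h, M) = -3 + (h*h + M) = -3 + (h² + M) = -3 + (M + h²) = -3 + M + h²)
(214/(-228) + 1/((380 + 498)*U(t(-2), 9)))² = (214/(-228) + 1/((380 + 498)*(-3 + 9 + (-2*(1 - 2))²)))² = (214*(-1/228) + 1/(878*(-3 + 9 + (-2*(-1))²)))² = (-107/114 + 1/(878*(-3 + 9 + 2²)))² = (-107/114 + 1/(878*(-3 + 9 + 4)))² = (-107/114 + (1/878)/10)² = (-107/114 + (1/878)*(⅒))² = (-107/114 + 1/8780)² = (-469673/500460)² = 220592726929/250460211600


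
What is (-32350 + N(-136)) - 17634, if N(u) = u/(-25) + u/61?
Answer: -76220704/1525 ≈ -49981.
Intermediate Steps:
N(u) = -36*u/1525 (N(u) = u*(-1/25) + u*(1/61) = -u/25 + u/61 = -36*u/1525)
(-32350 + N(-136)) - 17634 = (-32350 - 36/1525*(-136)) - 17634 = (-32350 + 4896/1525) - 17634 = -49328854/1525 - 17634 = -76220704/1525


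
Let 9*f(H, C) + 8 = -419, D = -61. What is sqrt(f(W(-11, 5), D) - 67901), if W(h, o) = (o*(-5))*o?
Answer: 4*I*sqrt(38221)/3 ≈ 260.67*I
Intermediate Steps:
W(h, o) = -5*o**2 (W(h, o) = (-5*o)*o = -5*o**2)
f(H, C) = -427/9 (f(H, C) = -8/9 + (1/9)*(-419) = -8/9 - 419/9 = -427/9)
sqrt(f(W(-11, 5), D) - 67901) = sqrt(-427/9 - 67901) = sqrt(-611536/9) = 4*I*sqrt(38221)/3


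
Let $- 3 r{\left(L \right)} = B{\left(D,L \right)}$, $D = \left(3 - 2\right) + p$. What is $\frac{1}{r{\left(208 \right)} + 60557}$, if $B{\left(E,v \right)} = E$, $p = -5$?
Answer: $\frac{3}{181675} \approx 1.6513 \cdot 10^{-5}$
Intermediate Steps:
$D = -4$ ($D = \left(3 - 2\right) - 5 = 1 - 5 = -4$)
$r{\left(L \right)} = \frac{4}{3}$ ($r{\left(L \right)} = \left(- \frac{1}{3}\right) \left(-4\right) = \frac{4}{3}$)
$\frac{1}{r{\left(208 \right)} + 60557} = \frac{1}{\frac{4}{3} + 60557} = \frac{1}{\frac{181675}{3}} = \frac{3}{181675}$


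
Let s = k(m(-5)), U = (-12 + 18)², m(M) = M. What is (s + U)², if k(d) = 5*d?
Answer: 121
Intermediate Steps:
U = 36 (U = 6² = 36)
s = -25 (s = 5*(-5) = -25)
(s + U)² = (-25 + 36)² = 11² = 121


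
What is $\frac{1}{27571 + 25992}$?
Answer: $\frac{1}{53563} \approx 1.867 \cdot 10^{-5}$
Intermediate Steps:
$\frac{1}{27571 + 25992} = \frac{1}{53563}$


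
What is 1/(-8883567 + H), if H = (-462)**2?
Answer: -1/8670123 ≈ -1.1534e-7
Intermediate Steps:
H = 213444
1/(-8883567 + H) = 1/(-8883567 + 213444) = 1/(-8670123) = -1/8670123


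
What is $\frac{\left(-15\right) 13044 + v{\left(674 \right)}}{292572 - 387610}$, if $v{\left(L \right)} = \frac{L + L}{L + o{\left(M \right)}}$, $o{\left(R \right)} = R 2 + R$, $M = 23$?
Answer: $\frac{72687016}{35306617} \approx 2.0587$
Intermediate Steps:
$o{\left(R \right)} = 3 R$ ($o{\left(R \right)} = 2 R + R = 3 R$)
$v{\left(L \right)} = \frac{2 L}{69 + L}$ ($v{\left(L \right)} = \frac{L + L}{L + 3 \cdot 23} = \frac{2 L}{L + 69} = \frac{2 L}{69 + L}$)
$\frac{\left(-15\right) 13044 + v{\left(674 \right)}}{292572 - 387610} = \frac{\left(-15\right) 13044 + 2 \cdot 674 \frac{1}{69 + 674}}{292572 - 387610} = \frac{-195660 + 2 \cdot 674 \cdot \frac{1}{743}}{-95038} = \left(-195660 + 2 \cdot 674 \cdot \frac{1}{743}\right) \left(- \frac{1}{95038}\right) = \left(-195660 + \frac{1348}{743}\right) \left(- \frac{1}{95038}\right) = \left(- \frac{145374032}{743}\right) \left(- \frac{1}{95038}\right) = \frac{72687016}{35306617}$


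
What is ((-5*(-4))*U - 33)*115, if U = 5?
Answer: 7705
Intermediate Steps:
((-5*(-4))*U - 33)*115 = (-5*(-4)*5 - 33)*115 = (20*5 - 33)*115 = (100 - 33)*115 = 67*115 = 7705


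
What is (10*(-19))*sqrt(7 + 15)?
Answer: -190*sqrt(22) ≈ -891.18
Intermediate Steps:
(10*(-19))*sqrt(7 + 15) = -190*sqrt(22)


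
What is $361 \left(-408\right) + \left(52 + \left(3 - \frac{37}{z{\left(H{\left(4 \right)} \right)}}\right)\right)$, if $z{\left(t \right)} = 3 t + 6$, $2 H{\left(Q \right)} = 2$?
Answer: $- \frac{1325134}{9} \approx -1.4724 \cdot 10^{5}$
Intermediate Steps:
$H{\left(Q \right)} = 1$ ($H{\left(Q \right)} = \frac{1}{2} \cdot 2 = 1$)
$z{\left(t \right)} = 6 + 3 t$
$361 \left(-408\right) + \left(52 + \left(3 - \frac{37}{z{\left(H{\left(4 \right)} \right)}}\right)\right) = 361 \left(-408\right) + \left(52 + \left(3 - \frac{37}{6 + 3 \cdot 1}\right)\right) = -147288 + \left(52 + \left(3 - \frac{37}{6 + 3}\right)\right) = -147288 + \left(52 + \left(3 - \frac{37}{9}\right)\right) = -147288 + \left(52 - \frac{10}{9}\right) = -147288 + \frac{458}{9} = - \frac{1325134}{9}$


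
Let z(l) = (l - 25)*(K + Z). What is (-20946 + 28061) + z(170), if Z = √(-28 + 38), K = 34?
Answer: 12045 + 145*√10 ≈ 12504.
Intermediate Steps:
Z = √10 ≈ 3.1623
z(l) = (-25 + l)*(34 + √10) (z(l) = (l - 25)*(34 + √10) = (-25 + l)*(34 + √10))
(-20946 + 28061) + z(170) = (-20946 + 28061) + (-850 - 25*√10 + 34*170 + 170*√10) = 7115 + (-850 - 25*√10 + 5780 + 170*√10) = 7115 + (4930 + 145*√10) = 12045 + 145*√10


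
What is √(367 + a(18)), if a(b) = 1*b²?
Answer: √691 ≈ 26.287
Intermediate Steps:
a(b) = b²
√(367 + a(18)) = √(367 + 18²) = √(367 + 324) = √691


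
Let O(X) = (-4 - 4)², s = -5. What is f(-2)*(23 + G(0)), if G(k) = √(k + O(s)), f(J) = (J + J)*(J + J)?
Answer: 496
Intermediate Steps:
O(X) = 64 (O(X) = (-8)² = 64)
f(J) = 4*J² (f(J) = (2*J)*(2*J) = 4*J²)
G(k) = √(64 + k) (G(k) = √(k + 64) = √(64 + k))
f(-2)*(23 + G(0)) = (4*(-2)²)*(23 + √(64 + 0)) = (4*4)*(23 + √64) = 16*(23 + 8) = 16*31 = 496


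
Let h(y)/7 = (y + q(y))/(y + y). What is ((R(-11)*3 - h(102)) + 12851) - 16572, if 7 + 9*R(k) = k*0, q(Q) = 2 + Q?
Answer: -380501/102 ≈ -3730.4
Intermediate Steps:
R(k) = -7/9 (R(k) = -7/9 + (k*0)/9 = -7/9 + (⅑)*0 = -7/9 + 0 = -7/9)
h(y) = 7*(2 + 2*y)/(2*y) (h(y) = 7*((y + (2 + y))/(y + y)) = 7*((2 + 2*y)/((2*y))) = 7*((2 + 2*y)*(1/(2*y))) = 7*((2 + 2*y)/(2*y)) = 7*(2 + 2*y)/(2*y))
((R(-11)*3 - h(102)) + 12851) - 16572 = ((-7/9*3 - (7 + 7/102)) + 12851) - 16572 = ((-7/3 - (7 + 7*(1/102))) + 12851) - 16572 = ((-7/3 - (7 + 7/102)) + 12851) - 16572 = ((-7/3 - 1*721/102) + 12851) - 16572 = ((-7/3 - 721/102) + 12851) - 16572 = (-959/102 + 12851) - 16572 = 1309843/102 - 16572 = -380501/102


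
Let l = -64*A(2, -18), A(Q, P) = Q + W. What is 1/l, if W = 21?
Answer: -1/1472 ≈ -0.00067935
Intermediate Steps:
A(Q, P) = 21 + Q (A(Q, P) = Q + 21 = 21 + Q)
l = -1472 (l = -64*(21 + 2) = -64*23 = -1472)
1/l = 1/(-1472) = -1/1472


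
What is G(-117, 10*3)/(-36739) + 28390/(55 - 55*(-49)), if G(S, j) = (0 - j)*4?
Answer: 104335021/10103225 ≈ 10.327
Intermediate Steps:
G(S, j) = -4*j (G(S, j) = -j*4 = -4*j)
G(-117, 10*3)/(-36739) + 28390/(55 - 55*(-49)) = -40*3/(-36739) + 28390/(55 - 55*(-49)) = -4*30*(-1/36739) + 28390/(55 + 2695) = -120*(-1/36739) + 28390/2750 = 120/36739 + 28390*(1/2750) = 120/36739 + 2839/275 = 104335021/10103225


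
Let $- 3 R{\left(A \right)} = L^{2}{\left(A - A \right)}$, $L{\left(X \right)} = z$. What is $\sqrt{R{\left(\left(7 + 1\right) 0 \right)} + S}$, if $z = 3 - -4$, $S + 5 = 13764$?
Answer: $\frac{2 \sqrt{30921}}{3} \approx 117.23$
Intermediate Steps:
$S = 13759$ ($S = -5 + 13764 = 13759$)
$z = 7$ ($z = 3 + 4 = 7$)
$L{\left(X \right)} = 7$
$R{\left(A \right)} = - \frac{49}{3}$ ($R{\left(A \right)} = - \frac{7^{2}}{3} = \left(- \frac{1}{3}\right) 49 = - \frac{49}{3}$)
$\sqrt{R{\left(\left(7 + 1\right) 0 \right)} + S} = \sqrt{- \frac{49}{3} + 13759} = \sqrt{\frac{41228}{3}} = \frac{2 \sqrt{30921}}{3}$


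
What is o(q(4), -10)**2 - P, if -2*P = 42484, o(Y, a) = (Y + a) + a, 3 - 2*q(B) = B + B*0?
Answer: 86649/4 ≈ 21662.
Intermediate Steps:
q(B) = 3/2 - B/2 (q(B) = 3/2 - (B + B*0)/2 = 3/2 - (B + 0)/2 = 3/2 - B/2)
o(Y, a) = Y + 2*a
P = -21242 (P = -1/2*42484 = -21242)
o(q(4), -10)**2 - P = ((3/2 - 1/2*4) + 2*(-10))**2 - 1*(-21242) = ((3/2 - 2) - 20)**2 + 21242 = (-1/2 - 20)**2 + 21242 = (-41/2)**2 + 21242 = 1681/4 + 21242 = 86649/4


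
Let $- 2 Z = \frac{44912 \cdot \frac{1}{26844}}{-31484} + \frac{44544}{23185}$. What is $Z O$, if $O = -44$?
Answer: $\frac{51762713300518}{1224684584985} \approx 42.266$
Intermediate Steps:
$Z = - \frac{2352850604569}{2449369169970}$ ($Z = - \frac{\frac{44912 \cdot \frac{1}{26844}}{-31484} + \frac{44544}{23185}}{2} = - \frac{44912 \cdot \frac{1}{26844} \left(- \frac{1}{31484}\right) + 44544 \cdot \frac{1}{23185}}{2} = - \frac{\frac{11228}{6711} \left(- \frac{1}{31484}\right) + \frac{44544}{23185}}{2} = - \frac{- \frac{2807}{52822281} + \frac{44544}{23185}}{2} = \left(- \frac{1}{2}\right) \frac{2352850604569}{1224684584985} = - \frac{2352850604569}{2449369169970} \approx -0.96059$)
$Z O = \left(- \frac{2352850604569}{2449369169970}\right) \left(-44\right) = \frac{51762713300518}{1224684584985}$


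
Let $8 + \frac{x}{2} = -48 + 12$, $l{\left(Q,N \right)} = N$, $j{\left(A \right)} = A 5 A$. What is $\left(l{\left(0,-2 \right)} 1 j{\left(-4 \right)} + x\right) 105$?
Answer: $-26040$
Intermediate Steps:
$j{\left(A \right)} = 5 A^{2}$ ($j{\left(A \right)} = 5 A A = 5 A^{2}$)
$x = -88$ ($x = -16 + 2 \left(-48 + 12\right) = -16 + 2 \left(-36\right) = -16 - 72 = -88$)
$\left(l{\left(0,-2 \right)} 1 j{\left(-4 \right)} + x\right) 105 = \left(\left(-2\right) 1 \cdot 5 \left(-4\right)^{2} - 88\right) 105 = \left(- 2 \cdot 5 \cdot 16 - 88\right) 105 = \left(\left(-2\right) 80 - 88\right) 105 = \left(-160 - 88\right) 105 = \left(-248\right) 105 = -26040$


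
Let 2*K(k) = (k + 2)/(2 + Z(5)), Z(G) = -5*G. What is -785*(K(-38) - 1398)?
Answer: 25226760/23 ≈ 1.0968e+6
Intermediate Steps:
K(k) = -1/23 - k/46 (K(k) = ((k + 2)/(2 - 5*5))/2 = ((2 + k)/(2 - 25))/2 = ((2 + k)/(-23))/2 = ((2 + k)*(-1/23))/2 = (-2/23 - k/23)/2 = -1/23 - k/46)
-785*(K(-38) - 1398) = -785*((-1/23 - 1/46*(-38)) - 1398) = -785*((-1/23 + 19/23) - 1398) = -785*(18/23 - 1398) = -785*(-32136/23) = 25226760/23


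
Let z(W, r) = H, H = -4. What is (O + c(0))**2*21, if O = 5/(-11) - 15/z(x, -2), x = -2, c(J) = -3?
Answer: 3549/1936 ≈ 1.8332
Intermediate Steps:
z(W, r) = -4
O = 145/44 (O = 5/(-11) - 15/(-4) = 5*(-1/11) - 15*(-1/4) = -5/11 + 15/4 = 145/44 ≈ 3.2955)
(O + c(0))**2*21 = (145/44 - 3)**2*21 = (13/44)**2*21 = (169/1936)*21 = 3549/1936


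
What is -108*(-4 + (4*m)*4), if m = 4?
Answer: -6480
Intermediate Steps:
-108*(-4 + (4*m)*4) = -108*(-4 + (4*4)*4) = -108*(-4 + 16*4) = -108*(-4 + 64) = -108*60 = -6480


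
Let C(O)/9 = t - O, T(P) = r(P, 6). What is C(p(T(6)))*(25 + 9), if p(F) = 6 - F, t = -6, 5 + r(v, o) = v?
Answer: -3366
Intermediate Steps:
r(v, o) = -5 + v
T(P) = -5 + P
C(O) = -54 - 9*O (C(O) = 9*(-6 - O) = -54 - 9*O)
C(p(T(6)))*(25 + 9) = (-54 - 9*(6 - (-5 + 6)))*(25 + 9) = (-54 - 9*(6 - 1*1))*34 = (-54 - 9*(6 - 1))*34 = (-54 - 9*5)*34 = (-54 - 45)*34 = -99*34 = -3366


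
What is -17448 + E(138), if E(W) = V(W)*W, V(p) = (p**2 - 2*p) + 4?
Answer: 2573088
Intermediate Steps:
V(p) = 4 + p**2 - 2*p
E(W) = W*(4 + W**2 - 2*W) (E(W) = (4 + W**2 - 2*W)*W = W*(4 + W**2 - 2*W))
-17448 + E(138) = -17448 + 138*(4 + 138**2 - 2*138) = -17448 + 138*(4 + 19044 - 276) = -17448 + 138*18772 = -17448 + 2590536 = 2573088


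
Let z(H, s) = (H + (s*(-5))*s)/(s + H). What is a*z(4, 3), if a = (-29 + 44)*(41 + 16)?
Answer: -35055/7 ≈ -5007.9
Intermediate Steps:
z(H, s) = (H - 5*s²)/(H + s) (z(H, s) = (H + (-5*s)*s)/(H + s) = (H - 5*s²)/(H + s))
a = 855 (a = 15*57 = 855)
a*z(4, 3) = 855*((4 - 5*3²)/(4 + 3)) = 855*((4 - 5*9)/7) = 855*((4 - 45)/7) = 855*((⅐)*(-41)) = 855*(-41/7) = -35055/7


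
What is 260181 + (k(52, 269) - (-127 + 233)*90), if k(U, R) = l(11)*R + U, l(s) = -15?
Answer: 246658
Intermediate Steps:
k(U, R) = U - 15*R (k(U, R) = -15*R + U = U - 15*R)
260181 + (k(52, 269) - (-127 + 233)*90) = 260181 + ((52 - 15*269) - (-127 + 233)*90) = 260181 + ((52 - 4035) - 106*90) = 260181 + (-3983 - 1*9540) = 260181 + (-3983 - 9540) = 260181 - 13523 = 246658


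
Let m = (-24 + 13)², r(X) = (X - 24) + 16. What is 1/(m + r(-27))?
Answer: 1/86 ≈ 0.011628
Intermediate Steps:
r(X) = -8 + X (r(X) = (-24 + X) + 16 = -8 + X)
m = 121 (m = (-11)² = 121)
1/(m + r(-27)) = 1/(121 + (-8 - 27)) = 1/(121 - 35) = 1/86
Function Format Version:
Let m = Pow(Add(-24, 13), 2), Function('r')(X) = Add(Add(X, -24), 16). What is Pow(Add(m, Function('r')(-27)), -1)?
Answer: Rational(1, 86) ≈ 0.011628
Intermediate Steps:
Function('r')(X) = Add(-8, X) (Function('r')(X) = Add(Add(-24, X), 16) = Add(-8, X))
m = 121 (m = Pow(-11, 2) = 121)
Pow(Add(m, Function('r')(-27)), -1) = Pow(Add(121, Add(-8, -27)), -1) = Pow(Add(121, -35), -1) = Pow(86, -1) = Rational(1, 86)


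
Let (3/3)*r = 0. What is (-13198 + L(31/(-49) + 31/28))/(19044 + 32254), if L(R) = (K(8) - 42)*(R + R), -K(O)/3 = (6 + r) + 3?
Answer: -1299821/5027204 ≈ -0.25856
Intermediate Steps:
r = 0
K(O) = -27 (K(O) = -3*((6 + 0) + 3) = -3*(6 + 3) = -3*9 = -27)
L(R) = -138*R (L(R) = (-27 - 42)*(R + R) = -138*R)
(-13198 + L(31/(-49) + 31/28))/(19044 + 32254) = (-13198 - 138*(31/(-49) + 31/28))/(19044 + 32254) = (-13198 - 138*(31*(-1/49) + 31*(1/28)))/51298 = (-13198 - 138*(-31/49 + 31/28))*(1/51298) = (-13198 - 138*93/196)*(1/51298) = (-13198 - 6417/98)*(1/51298) = -1299821/98*1/51298 = -1299821/5027204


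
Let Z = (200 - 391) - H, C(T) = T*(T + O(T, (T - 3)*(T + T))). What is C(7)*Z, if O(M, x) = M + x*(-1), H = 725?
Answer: 269304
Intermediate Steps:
O(M, x) = M - x
C(T) = T*(2*T - 2*T*(-3 + T)) (C(T) = T*(T + (T - (T - 3)*(T + T))) = T*(T + (T - (-3 + T)*2*T)) = T*(T + (T - 2*T*(-3 + T))) = T*(2*T - 2*T*(-3 + T)))
Z = -916 (Z = (200 - 391) - 1*725 = -191 - 725 = -916)
C(7)*Z = (2*7²*(4 - 1*7))*(-916) = (2*49*(4 - 7))*(-916) = (2*49*(-3))*(-916) = -294*(-916) = 269304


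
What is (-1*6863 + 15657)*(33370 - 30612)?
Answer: 24253852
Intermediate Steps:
(-1*6863 + 15657)*(33370 - 30612) = (-6863 + 15657)*2758 = 8794*2758 = 24253852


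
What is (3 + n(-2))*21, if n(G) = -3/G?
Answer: 189/2 ≈ 94.500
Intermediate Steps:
(3 + n(-2))*21 = (3 - 3/(-2))*21 = (3 - 3*(-1/2))*21 = (3 + 3/2)*21 = (9/2)*21 = 189/2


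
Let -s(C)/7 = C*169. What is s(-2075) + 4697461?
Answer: 7152186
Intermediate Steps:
s(C) = -1183*C (s(C) = -7*C*169 = -1183*C)
s(-2075) + 4697461 = -1183*(-2075) + 4697461 = 2454725 + 4697461 = 7152186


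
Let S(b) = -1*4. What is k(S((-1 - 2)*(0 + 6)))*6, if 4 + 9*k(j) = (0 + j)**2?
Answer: 8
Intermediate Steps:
S(b) = -4
k(j) = -4/9 + j**2/9 (k(j) = -4/9 + (0 + j)**2/9 = -4/9 + j**2/9)
k(S((-1 - 2)*(0 + 6)))*6 = (-4/9 + (1/9)*(-4)**2)*6 = (-4/9 + (1/9)*16)*6 = (-4/9 + 16/9)*6 = (4/3)*6 = 8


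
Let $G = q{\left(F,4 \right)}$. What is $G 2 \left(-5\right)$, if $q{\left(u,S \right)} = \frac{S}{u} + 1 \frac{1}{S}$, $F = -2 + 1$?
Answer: $\frac{75}{2} \approx 37.5$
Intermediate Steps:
$F = -1$
$q{\left(u,S \right)} = \frac{1}{S} + \frac{S}{u}$ ($q{\left(u,S \right)} = \frac{S}{u} + \frac{1}{S} = \frac{1}{S} + \frac{S}{u}$)
$G = - \frac{15}{4}$ ($G = \frac{1}{4} + \frac{4}{-1} = \frac{1}{4} + 4 \left(-1\right) = \frac{1}{4} - 4 = - \frac{15}{4} \approx -3.75$)
$G 2 \left(-5\right) = \left(- \frac{15}{4}\right) 2 \left(-5\right) = \left(- \frac{15}{2}\right) \left(-5\right) = \frac{75}{2}$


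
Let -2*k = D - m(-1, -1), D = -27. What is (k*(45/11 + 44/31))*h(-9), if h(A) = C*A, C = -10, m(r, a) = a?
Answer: 2198430/341 ≈ 6447.0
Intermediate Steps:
k = 13 (k = -(-27 - 1*(-1))/2 = -(-27 + 1)/2 = -1/2*(-26) = 13)
h(A) = -10*A
(k*(45/11 + 44/31))*h(-9) = (13*(45/11 + 44/31))*(-10*(-9)) = (13*(45*(1/11) + 44*(1/31)))*90 = (13*(45/11 + 44/31))*90 = (13*(1879/341))*90 = (24427/341)*90 = 2198430/341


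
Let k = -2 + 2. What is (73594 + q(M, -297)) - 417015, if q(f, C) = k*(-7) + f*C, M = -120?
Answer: -307781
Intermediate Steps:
k = 0
q(f, C) = C*f (q(f, C) = 0*(-7) + f*C = 0 + C*f = C*f)
(73594 + q(M, -297)) - 417015 = (73594 - 297*(-120)) - 417015 = (73594 + 35640) - 417015 = 109234 - 417015 = -307781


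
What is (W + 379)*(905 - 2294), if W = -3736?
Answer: 4662873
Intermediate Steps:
(W + 379)*(905 - 2294) = (-3736 + 379)*(905 - 2294) = -3357*(-1389) = 4662873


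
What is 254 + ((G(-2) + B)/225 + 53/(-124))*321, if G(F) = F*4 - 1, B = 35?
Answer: 1431193/9300 ≈ 153.89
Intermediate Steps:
G(F) = -1 + 4*F (G(F) = 4*F - 1 = -1 + 4*F)
254 + ((G(-2) + B)/225 + 53/(-124))*321 = 254 + (((-1 + 4*(-2)) + 35)/225 + 53/(-124))*321 = 254 + (((-1 - 8) + 35)*(1/225) + 53*(-1/124))*321 = 254 + ((-9 + 35)*(1/225) - 53/124)*321 = 254 + (26*(1/225) - 53/124)*321 = 254 + (26/225 - 53/124)*321 = 254 - 8701/27900*321 = 254 - 931007/9300 = 1431193/9300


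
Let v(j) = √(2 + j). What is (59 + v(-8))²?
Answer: (59 + I*√6)² ≈ 3475.0 + 289.04*I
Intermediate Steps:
(59 + v(-8))² = (59 + √(2 - 8))² = (59 + √(-6))² = (59 + I*√6)²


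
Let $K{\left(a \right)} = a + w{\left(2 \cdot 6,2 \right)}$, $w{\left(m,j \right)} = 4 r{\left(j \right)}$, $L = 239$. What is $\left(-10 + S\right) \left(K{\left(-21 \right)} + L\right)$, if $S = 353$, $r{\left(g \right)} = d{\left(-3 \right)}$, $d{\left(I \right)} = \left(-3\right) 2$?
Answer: $66542$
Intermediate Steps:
$d{\left(I \right)} = -6$
$r{\left(g \right)} = -6$
$w{\left(m,j \right)} = -24$ ($w{\left(m,j \right)} = 4 \left(-6\right) = -24$)
$K{\left(a \right)} = -24 + a$ ($K{\left(a \right)} = a - 24 = -24 + a$)
$\left(-10 + S\right) \left(K{\left(-21 \right)} + L\right) = \left(-10 + 353\right) \left(\left(-24 - 21\right) + 239\right) = 343 \left(-45 + 239\right) = 343 \cdot 194 = 66542$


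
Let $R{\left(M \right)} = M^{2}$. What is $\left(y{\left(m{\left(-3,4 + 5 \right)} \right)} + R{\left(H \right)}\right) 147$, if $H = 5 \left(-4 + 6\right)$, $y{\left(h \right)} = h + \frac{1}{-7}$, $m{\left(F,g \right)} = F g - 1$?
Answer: $10563$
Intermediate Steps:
$m{\left(F,g \right)} = -1 + F g$
$y{\left(h \right)} = - \frac{1}{7} + h$ ($y{\left(h \right)} = h - \frac{1}{7} = - \frac{1}{7} + h$)
$H = 10$ ($H = 5 \cdot 2 = 10$)
$\left(y{\left(m{\left(-3,4 + 5 \right)} \right)} + R{\left(H \right)}\right) 147 = \left(\left(- \frac{1}{7} - \left(1 + 3 \left(4 + 5\right)\right)\right) + 10^{2}\right) 147 = \left(\left(- \frac{1}{7} - 28\right) + 100\right) 147 = \left(- \frac{197}{7} + 100\right) 147 = \frac{503}{7} \cdot 147 = 10563$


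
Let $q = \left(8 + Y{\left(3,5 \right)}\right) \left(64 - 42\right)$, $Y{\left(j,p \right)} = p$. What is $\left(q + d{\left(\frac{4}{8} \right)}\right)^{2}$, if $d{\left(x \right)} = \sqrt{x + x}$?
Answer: $82369$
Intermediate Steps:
$d{\left(x \right)} = \sqrt{2} \sqrt{x}$ ($d{\left(x \right)} = \sqrt{2 x} = \sqrt{2} \sqrt{x}$)
$q = 286$ ($q = \left(8 + 5\right) \left(64 - 42\right) = 13 \cdot 22 = 286$)
$\left(q + d{\left(\frac{4}{8} \right)}\right)^{2} = \left(286 + \sqrt{2} \sqrt{\frac{4}{8}}\right)^{2} = \left(286 + \sqrt{2} \sqrt{4 \cdot \frac{1}{8}}\right)^{2} = \left(286 + \frac{\sqrt{2}}{\sqrt{2}}\right)^{2} = \left(286 + \sqrt{2} \frac{\sqrt{2}}{2}\right)^{2} = \left(286 + 1\right)^{2} = 287^{2} = 82369$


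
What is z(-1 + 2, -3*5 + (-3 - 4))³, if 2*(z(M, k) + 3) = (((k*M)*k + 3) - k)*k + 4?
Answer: -175616000000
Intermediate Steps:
z(M, k) = -1 + k*(3 - k + M*k²)/2 (z(M, k) = -3 + ((((k*M)*k + 3) - k)*k + 4)/2 = -3 + ((((M*k)*k + 3) - k)*k + 4)/2 = -3 + (((M*k² + 3) - k)*k + 4)/2 = -3 + (((3 + M*k²) - k)*k + 4)/2 = -3 + ((3 - k + M*k²)*k + 4)/2 = -3 + (k*(3 - k + M*k²) + 4)/2 = -3 + (4 + k*(3 - k + M*k²))/2 = -3 + (2 + k*(3 - k + M*k²)/2) = -1 + k*(3 - k + M*k²)/2)
z(-1 + 2, -3*5 + (-3 - 4))³ = (-1 - (-3*5 + (-3 - 4))²/2 + 3*(-3*5 + (-3 - 4))/2 + (-1 + 2)*(-3*5 + (-3 - 4))³/2)³ = (-1 - (-15 - 7)²/2 + 3*(-15 - 7)/2 + (½)*1*(-15 - 7)³)³ = (-1 - ½*(-22)² + (3/2)*(-22) + (½)*1*(-22)³)³ = (-1 - ½*484 - 33 + (½)*1*(-10648))³ = (-1 - 242 - 33 - 5324)³ = (-5600)³ = -175616000000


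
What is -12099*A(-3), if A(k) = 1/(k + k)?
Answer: 4033/2 ≈ 2016.5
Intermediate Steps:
A(k) = 1/(2*k)
-12099*A(-3) = -12099/(2*(-3)) = -12099*(-1)/(2*3) = -12099*(-1/6) = 4033/2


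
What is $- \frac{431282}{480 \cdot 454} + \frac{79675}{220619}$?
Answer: $- \frac{38893113779}{24038646240} \approx -1.6179$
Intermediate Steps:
$- \frac{431282}{480 \cdot 454} + \frac{79675}{220619} = - \frac{431282}{217920} + 79675 \cdot \frac{1}{220619} = \left(-431282\right) \frac{1}{217920} + \frac{79675}{220619} = - \frac{215641}{108960} + \frac{79675}{220619} = - \frac{38893113779}{24038646240}$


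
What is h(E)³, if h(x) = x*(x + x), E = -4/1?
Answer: 32768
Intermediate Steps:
E = -4 (E = -4*1 = -4)
h(x) = 2*x² (h(x) = x*(2*x) = 2*x²)
h(E)³ = (2*(-4)²)³ = (2*16)³ = 32³ = 32768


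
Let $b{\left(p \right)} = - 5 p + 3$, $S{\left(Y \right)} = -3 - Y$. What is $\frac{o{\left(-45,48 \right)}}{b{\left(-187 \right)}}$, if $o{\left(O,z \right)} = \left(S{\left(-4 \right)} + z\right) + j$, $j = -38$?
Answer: $\frac{11}{938} \approx 0.011727$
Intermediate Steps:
$o{\left(O,z \right)} = -37 + z$ ($o{\left(O,z \right)} = \left(\left(-3 - -4\right) + z\right) - 38 = \left(\left(-3 + 4\right) + z\right) - 38 = \left(1 + z\right) - 38 = -37 + z$)
$b{\left(p \right)} = 3 - 5 p$
$\frac{o{\left(-45,48 \right)}}{b{\left(-187 \right)}} = \frac{-37 + 48}{3 - -935} = \frac{11}{3 + 935} = \frac{11}{938}$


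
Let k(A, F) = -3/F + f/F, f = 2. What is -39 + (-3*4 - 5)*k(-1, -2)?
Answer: -95/2 ≈ -47.500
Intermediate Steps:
k(A, F) = -1/F (k(A, F) = -3/F + 2/F = -1/F)
-39 + (-3*4 - 5)*k(-1, -2) = -39 + (-3*4 - 5)*(-1/(-2)) = -39 + (-12 - 5)*(-1*(-½)) = -39 - 17*½ = -39 - 17/2 = -95/2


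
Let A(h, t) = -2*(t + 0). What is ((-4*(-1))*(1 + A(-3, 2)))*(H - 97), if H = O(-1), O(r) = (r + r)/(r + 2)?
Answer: 1188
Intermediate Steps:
O(r) = 2*r/(2 + r) (O(r) = (2*r)/(2 + r) = 2*r/(2 + r))
A(h, t) = -2*t
H = -2 (H = 2*(-1)/(2 - 1) = 2*(-1)/1 = 2*(-1)*1 = -2)
((-4*(-1))*(1 + A(-3, 2)))*(H - 97) = ((-4*(-1))*(1 - 2*2))*(-2 - 97) = (4*(1 - 4))*(-99) = (4*(-3))*(-99) = -12*(-99) = 1188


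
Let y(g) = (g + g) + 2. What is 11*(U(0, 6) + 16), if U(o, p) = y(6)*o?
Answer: 176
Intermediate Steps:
y(g) = 2 + 2*g (y(g) = 2*g + 2 = 2 + 2*g)
U(o, p) = 14*o (U(o, p) = (2 + 2*6)*o = (2 + 12)*o = 14*o)
11*(U(0, 6) + 16) = 11*(14*0 + 16) = 11*(0 + 16) = 11*16 = 176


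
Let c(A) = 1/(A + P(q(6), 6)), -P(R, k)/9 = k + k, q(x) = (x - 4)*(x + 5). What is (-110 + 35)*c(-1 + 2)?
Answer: 75/107 ≈ 0.70093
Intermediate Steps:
q(x) = (-4 + x)*(5 + x)
P(R, k) = -18*k (P(R, k) = -9*(k + k) = -18*k)
c(A) = 1/(-108 + A) (c(A) = 1/(A - 18*6) = 1/(A - 108) = 1/(-108 + A))
(-110 + 35)*c(-1 + 2) = (-110 + 35)/(-108 + (-1 + 2)) = -75/(-108 + 1) = -75/(-107) = -75*(-1/107) = 75/107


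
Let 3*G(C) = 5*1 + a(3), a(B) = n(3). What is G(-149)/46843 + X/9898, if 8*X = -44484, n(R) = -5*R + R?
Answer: -1562961581/2781912084 ≈ -0.56183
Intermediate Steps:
n(R) = -4*R
a(B) = -12 (a(B) = -4*3 = -12)
X = -11121/2 (X = (1/8)*(-44484) = -11121/2 ≈ -5560.5)
G(C) = -7/3 (G(C) = (5*1 - 12)/3 = (5 - 12)/3 = (1/3)*(-7) = -7/3)
G(-149)/46843 + X/9898 = -7/3/46843 - 11121/2/9898 = -7/3*1/46843 - 11121/2*1/9898 = -7/140529 - 11121/19796 = -1562961581/2781912084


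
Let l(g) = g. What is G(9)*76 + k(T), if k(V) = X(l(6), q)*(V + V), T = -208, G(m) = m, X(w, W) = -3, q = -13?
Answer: 1932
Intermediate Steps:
k(V) = -6*V (k(V) = -3*(V + V) = -6*V)
G(9)*76 + k(T) = 9*76 - 6*(-208) = 684 + 1248 = 1932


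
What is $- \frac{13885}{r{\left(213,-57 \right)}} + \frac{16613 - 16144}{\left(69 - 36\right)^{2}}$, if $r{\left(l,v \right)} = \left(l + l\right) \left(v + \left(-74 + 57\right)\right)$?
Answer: $\frac{9968507}{11443212} \approx 0.87113$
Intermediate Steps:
$r{\left(l,v \right)} = 2 l \left(-17 + v\right)$ ($r{\left(l,v \right)} = 2 l \left(v - 17\right) = 2 l \left(-17 + v\right)$)
$- \frac{13885}{r{\left(213,-57 \right)}} + \frac{16613 - 16144}{\left(69 - 36\right)^{2}} = - \frac{13885}{2 \cdot 213 \left(-17 - 57\right)} + \frac{16613 - 16144}{\left(69 - 36\right)^{2}} = - \frac{13885}{2 \cdot 213 \left(-74\right)} + \frac{16613 - 16144}{33^{2}} = - \frac{13885}{-31524} + \frac{469}{1089} = \left(-13885\right) \left(- \frac{1}{31524}\right) + 469 \cdot \frac{1}{1089} = \frac{13885}{31524} + \frac{469}{1089} = \frac{9968507}{11443212}$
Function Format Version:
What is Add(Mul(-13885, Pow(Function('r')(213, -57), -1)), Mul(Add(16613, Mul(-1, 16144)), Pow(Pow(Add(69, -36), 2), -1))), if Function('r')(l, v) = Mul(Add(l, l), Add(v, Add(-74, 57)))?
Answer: Rational(9968507, 11443212) ≈ 0.87113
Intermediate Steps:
Function('r')(l, v) = Mul(2, l, Add(-17, v)) (Function('r')(l, v) = Mul(Mul(2, l), Add(v, -17)) = Mul(Mul(2, l), Add(-17, v)) = Mul(2, l, Add(-17, v)))
Add(Mul(-13885, Pow(Function('r')(213, -57), -1)), Mul(Add(16613, Mul(-1, 16144)), Pow(Pow(Add(69, -36), 2), -1))) = Add(Mul(-13885, Pow(Mul(2, 213, Add(-17, -57)), -1)), Mul(Add(16613, Mul(-1, 16144)), Pow(Pow(Add(69, -36), 2), -1))) = Add(Mul(-13885, Pow(Mul(2, 213, -74), -1)), Mul(Add(16613, -16144), Pow(Pow(33, 2), -1))) = Add(Mul(-13885, Pow(-31524, -1)), Mul(469, Pow(1089, -1))) = Add(Mul(-13885, Rational(-1, 31524)), Mul(469, Rational(1, 1089))) = Add(Rational(13885, 31524), Rational(469, 1089)) = Rational(9968507, 11443212)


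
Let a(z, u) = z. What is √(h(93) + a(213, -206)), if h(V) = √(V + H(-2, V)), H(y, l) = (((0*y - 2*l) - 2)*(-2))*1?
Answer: √(213 + √469) ≈ 15.318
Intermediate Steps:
H(y, l) = 4 + 4*l (H(y, l) = (((0 - 2*l) - 2)*(-2))*1 = ((-2*l - 2)*(-2))*1 = ((-2 - 2*l)*(-2))*1 = (4 + 4*l)*1 = 4 + 4*l)
h(V) = √(4 + 5*V) (h(V) = √(V + (4 + 4*V)) = √(4 + 5*V))
√(h(93) + a(213, -206)) = √(√(4 + 5*93) + 213) = √(√(4 + 465) + 213) = √(√469 + 213) = √(213 + √469)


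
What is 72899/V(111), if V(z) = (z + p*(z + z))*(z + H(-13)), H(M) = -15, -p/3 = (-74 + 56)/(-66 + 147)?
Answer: 72899/24864 ≈ 2.9319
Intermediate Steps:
p = ⅔ (p = -3*(-74 + 56)/(-66 + 147) = -(-54)/81 = -3*(-2/9) = ⅔ ≈ 0.66667)
V(z) = 7*z*(-15 + z)/3 (V(z) = (z + 2*(z + z)/3)*(z - 15) = (z + 2*(2*z)/3)*(-15 + z) = (z + 4*z/3)*(-15 + z) = (7*z/3)*(-15 + z) = 7*z*(-15 + z)/3)
72899/V(111) = 72899/(((7/3)*111*(-15 + 111))) = 72899/(((7/3)*111*96)) = 72899/24864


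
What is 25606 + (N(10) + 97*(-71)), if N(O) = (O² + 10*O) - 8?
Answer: 18911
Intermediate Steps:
N(O) = -8 + O² + 10*O
25606 + (N(10) + 97*(-71)) = 25606 + ((-8 + 10² + 10*10) + 97*(-71)) = 25606 + ((-8 + 100 + 100) - 6887) = 25606 + (192 - 6887) = 25606 - 6695 = 18911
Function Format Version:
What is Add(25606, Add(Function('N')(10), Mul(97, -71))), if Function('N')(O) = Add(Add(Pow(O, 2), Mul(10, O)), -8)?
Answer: 18911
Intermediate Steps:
Function('N')(O) = Add(-8, Pow(O, 2), Mul(10, O))
Add(25606, Add(Function('N')(10), Mul(97, -71))) = Add(25606, Add(Add(-8, Pow(10, 2), Mul(10, 10)), Mul(97, -71))) = Add(25606, Add(Add(-8, 100, 100), -6887)) = Add(25606, Add(192, -6887)) = Add(25606, -6695) = 18911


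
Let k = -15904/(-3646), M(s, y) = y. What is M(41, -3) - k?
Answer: -13421/1823 ≈ -7.3620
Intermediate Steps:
k = 7952/1823 (k = -15904*(-1/3646) = 7952/1823 ≈ 4.3620)
M(41, -3) - k = -3 - 1*7952/1823 = -3 - 7952/1823 = -13421/1823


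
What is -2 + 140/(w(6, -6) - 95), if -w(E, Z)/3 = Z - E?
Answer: -258/59 ≈ -4.3729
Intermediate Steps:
w(E, Z) = -3*Z + 3*E (w(E, Z) = -3*(Z - E) = -3*Z + 3*E)
-2 + 140/(w(6, -6) - 95) = -2 + 140/((-3*(-6) + 3*6) - 95) = -2 + 140/((18 + 18) - 95) = -2 + 140/(36 - 95) = -2 + 140/(-59) = -2 - 1/59*140 = -2 - 140/59 = -258/59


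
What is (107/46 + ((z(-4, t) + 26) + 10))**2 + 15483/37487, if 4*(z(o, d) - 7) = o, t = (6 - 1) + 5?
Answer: 155885751755/79322492 ≈ 1965.2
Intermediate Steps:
t = 10 (t = 5 + 5 = 10)
z(o, d) = 7 + o/4
(107/46 + ((z(-4, t) + 26) + 10))**2 + 15483/37487 = (107/46 + (((7 + (1/4)*(-4)) + 26) + 10))**2 + 15483/37487 = (107*(1/46) + (((7 - 1) + 26) + 10))**2 + 15483*(1/37487) = (107/46 + ((6 + 26) + 10))**2 + 15483/37487 = (107/46 + (32 + 10))**2 + 15483/37487 = (107/46 + 42)**2 + 15483/37487 = (2039/46)**2 + 15483/37487 = 4157521/2116 + 15483/37487 = 155885751755/79322492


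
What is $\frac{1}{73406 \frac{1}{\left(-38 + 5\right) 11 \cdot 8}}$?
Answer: $- \frac{1452}{36703} \approx -0.039561$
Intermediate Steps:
$\frac{1}{73406 \frac{1}{\left(-38 + 5\right) 11 \cdot 8}} = \frac{1}{73406 \frac{1}{\left(-33\right) 88}} = \frac{1}{73406 \frac{1}{-2904}} = \frac{1}{73406 \left(- \frac{1}{2904}\right)} = \frac{1}{- \frac{36703}{1452}} = - \frac{1452}{36703}$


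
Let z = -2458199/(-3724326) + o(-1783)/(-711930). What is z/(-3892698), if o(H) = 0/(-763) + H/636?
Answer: -61836020612321/364687019451597923280 ≈ -1.6956e-7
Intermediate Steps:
o(H) = H/636 (o(H) = 0*(-1/763) + H*(1/636) = 0 + H/636 = H/636)
z = 61836020612321/93684899124360 (z = -2458199/(-3724326) + ((1/636)*(-1783))/(-711930) = -2458199*(-1/3724326) - 1783/636*(-1/711930) = 2458199/3724326 + 1783/452787480 = 61836020612321/93684899124360 ≈ 0.66004)
z/(-3892698) = (61836020612321/93684899124360)/(-3892698) = (61836020612321/93684899124360)*(-1/3892698) = -61836020612321/364687019451597923280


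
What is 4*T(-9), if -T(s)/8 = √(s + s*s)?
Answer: -192*√2 ≈ -271.53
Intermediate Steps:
T(s) = -8*√(s + s²) (T(s) = -8*√(s + s*s) = -8*√(s + s²))
4*T(-9) = 4*(-8*6*√2) = 4*(-48*√2) = -192*√2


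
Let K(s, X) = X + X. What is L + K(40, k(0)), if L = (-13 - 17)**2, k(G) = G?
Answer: 900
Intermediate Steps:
K(s, X) = 2*X
L = 900 (L = (-30)**2 = 900)
L + K(40, k(0)) = 900 + 2*0 = 900 + 0 = 900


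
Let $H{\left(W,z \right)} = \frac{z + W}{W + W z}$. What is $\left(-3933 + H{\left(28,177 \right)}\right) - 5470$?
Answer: $- \frac{46864347}{4984} \approx -9403.0$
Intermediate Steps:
$H{\left(W,z \right)} = \frac{W + z}{W + W z}$
$\left(-3933 + H{\left(28,177 \right)}\right) - 5470 = \left(-3933 + \frac{28 + 177}{28 \left(1 + 177\right)}\right) - 5470 = \left(-3933 + \frac{1}{28} \cdot \frac{1}{178} \cdot 205\right) - 5470 = \left(-3933 + \frac{205}{4984}\right) - 5470 = - \frac{19601867}{4984} - 5470 = - \frac{46864347}{4984}$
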